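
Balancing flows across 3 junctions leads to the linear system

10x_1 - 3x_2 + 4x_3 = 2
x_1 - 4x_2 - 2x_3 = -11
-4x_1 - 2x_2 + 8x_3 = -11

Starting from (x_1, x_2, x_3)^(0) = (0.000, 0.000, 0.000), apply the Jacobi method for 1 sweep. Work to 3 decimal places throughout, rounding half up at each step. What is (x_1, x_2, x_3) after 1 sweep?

(0.200, 2.750, -1.375)

Iteration 1:
  x_1 = (2 - (-3)·0.000 - (4)·0.000) / (10) = 0.200
  x_2 = (-11 - (1)·0.000 - (-2)·0.000) / (-4) = 2.750
  x_3 = (-11 - (-4)·0.000 - (-2)·0.000) / (8) = -1.375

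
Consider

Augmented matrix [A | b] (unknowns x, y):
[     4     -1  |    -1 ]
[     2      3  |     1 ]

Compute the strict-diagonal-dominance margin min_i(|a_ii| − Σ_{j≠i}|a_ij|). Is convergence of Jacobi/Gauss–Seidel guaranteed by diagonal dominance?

1

row 1: |4| − (1) = 3
row 2: |3| − (2) = 1
minimum over rows = 1 → strictly diagonally dominant (convergence guaranteed)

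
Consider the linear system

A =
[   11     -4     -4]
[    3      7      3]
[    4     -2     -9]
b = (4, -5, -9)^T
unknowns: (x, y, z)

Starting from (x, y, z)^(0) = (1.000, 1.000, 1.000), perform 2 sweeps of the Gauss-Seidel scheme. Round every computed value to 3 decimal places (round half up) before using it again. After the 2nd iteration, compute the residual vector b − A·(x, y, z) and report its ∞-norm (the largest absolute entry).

Iteration 1:
  x = (4 - (-4)·1.000 - (-4)·1.000) / (11) = 1.091
  y = (-5 - (3)·1.091 - (3)·1.000) / (7) = -1.610
  z = (-9 - (4)·1.091 - (-2)·-1.610) / (-9) = 1.843
Iteration 2:
  x = (4 - (-4)·-1.610 - (-4)·1.843) / (11) = 0.448
  y = (-5 - (3)·0.448 - (3)·1.843) / (7) = -1.696
  z = (-9 - (4)·0.448 - (-2)·-1.696) / (-9) = 1.576
Residual b − A·x = (-1.408, 0.800, 0.000); ∞-norm = 1.408

1.408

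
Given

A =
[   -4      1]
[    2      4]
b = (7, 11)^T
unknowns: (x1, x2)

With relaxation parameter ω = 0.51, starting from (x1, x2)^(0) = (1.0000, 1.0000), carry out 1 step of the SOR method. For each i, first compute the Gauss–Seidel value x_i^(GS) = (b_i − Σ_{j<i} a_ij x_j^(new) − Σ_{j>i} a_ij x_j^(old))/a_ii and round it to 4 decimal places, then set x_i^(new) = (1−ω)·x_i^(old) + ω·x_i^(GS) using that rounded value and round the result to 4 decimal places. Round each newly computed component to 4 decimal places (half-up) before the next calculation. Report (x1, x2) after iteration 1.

Iteration 1:
  x1: GS value = (7 - (1)·1.0000) / (-4) = -1.5000;  x1 ← (1−ω)·1.0000 + ω·-1.5000 = -0.2750
  x2: GS value = (11 - (2)·-0.2750) / (4) = 2.8875;  x2 ← (1−ω)·1.0000 + ω·2.8875 = 1.9626

(-0.2750, 1.9626)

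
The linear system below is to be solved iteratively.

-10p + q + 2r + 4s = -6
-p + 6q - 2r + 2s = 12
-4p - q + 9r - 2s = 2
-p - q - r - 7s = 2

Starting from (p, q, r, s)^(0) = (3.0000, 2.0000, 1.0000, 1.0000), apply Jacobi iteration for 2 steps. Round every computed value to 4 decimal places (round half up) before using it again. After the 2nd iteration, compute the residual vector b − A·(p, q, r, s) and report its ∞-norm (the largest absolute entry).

Iteration 1:
  p = (-6 - (1)·2.0000 - (2)·1.0000 - (4)·1.0000) / (-10) = 1.4000
  q = (12 - (-1)·3.0000 - (-2)·1.0000 - (2)·1.0000) / (6) = 2.5000
  r = (2 - (-4)·3.0000 - (-1)·2.0000 - (-2)·1.0000) / (9) = 2.0000
  s = (2 - (-1)·3.0000 - (-1)·2.0000 - (-1)·1.0000) / (-7) = -1.1429
Iteration 2:
  p = (-6 - (1)·2.5000 - (2)·2.0000 - (4)·-1.1429) / (-10) = 0.7928
  q = (12 - (-1)·1.4000 - (-2)·2.0000 - (2)·-1.1429) / (6) = 3.2810
  r = (2 - (-4)·1.4000 - (-1)·2.5000 - (-2)·-1.1429) / (9) = 0.8682
  s = (2 - (-1)·1.4000 - (-1)·2.5000 - (-1)·2.0000) / (-7) = -1.1286
Residual b − A·x = (1.4250, -2.8996, -1.6188, -0.9582); ∞-norm = 2.8996

2.8996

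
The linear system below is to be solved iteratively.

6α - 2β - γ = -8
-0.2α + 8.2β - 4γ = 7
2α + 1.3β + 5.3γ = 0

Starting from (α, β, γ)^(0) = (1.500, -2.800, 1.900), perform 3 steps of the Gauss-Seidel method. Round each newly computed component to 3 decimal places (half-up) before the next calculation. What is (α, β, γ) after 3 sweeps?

(-1.000, 0.840, 0.171)

Iteration 1:
  α = (-8 - (-2)·-2.800 - (-1)·1.900) / (6) = -1.950
  β = (7 - (-0.2)·-1.950 - (-4)·1.900) / (8.2) = 1.733
  γ = (0 - (2)·-1.950 - (1.3)·1.733) / (5.3) = 0.311
Iteration 2:
  α = (-8 - (-2)·1.733 - (-1)·0.311) / (6) = -0.704
  β = (7 - (-0.2)·-0.704 - (-4)·0.311) / (8.2) = 0.988
  γ = (0 - (2)·-0.704 - (1.3)·0.988) / (5.3) = 0.023
Iteration 3:
  α = (-8 - (-2)·0.988 - (-1)·0.023) / (6) = -1.000
  β = (7 - (-0.2)·-1.000 - (-4)·0.023) / (8.2) = 0.840
  γ = (0 - (2)·-1.000 - (1.3)·0.840) / (5.3) = 0.171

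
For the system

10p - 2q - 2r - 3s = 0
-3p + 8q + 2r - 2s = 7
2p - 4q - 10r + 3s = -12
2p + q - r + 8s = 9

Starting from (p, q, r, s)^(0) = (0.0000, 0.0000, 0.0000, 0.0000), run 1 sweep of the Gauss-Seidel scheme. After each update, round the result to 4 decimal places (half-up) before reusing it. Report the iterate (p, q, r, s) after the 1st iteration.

Iteration 1:
  p = (0 - (-2)·0.0000 - (-2)·0.0000 - (-3)·0.0000) / (10) = 0.0000
  q = (7 - (-3)·0.0000 - (2)·0.0000 - (-2)·0.0000) / (8) = 0.8750
  r = (-12 - (2)·0.0000 - (-4)·0.8750 - (3)·0.0000) / (-10) = 0.8500
  s = (9 - (2)·0.0000 - (1)·0.8750 - (-1)·0.8500) / (8) = 1.1219

(0.0000, 0.8750, 0.8500, 1.1219)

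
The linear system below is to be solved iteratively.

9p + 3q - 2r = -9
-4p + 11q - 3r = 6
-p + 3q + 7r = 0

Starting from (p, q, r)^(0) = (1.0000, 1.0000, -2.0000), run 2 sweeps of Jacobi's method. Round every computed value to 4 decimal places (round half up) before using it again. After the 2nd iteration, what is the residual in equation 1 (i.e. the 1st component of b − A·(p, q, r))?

Iteration 1:
  p = (-9 - (3)·1.0000 - (-2)·-2.0000) / (9) = -1.7778
  q = (6 - (-4)·1.0000 - (-3)·-2.0000) / (11) = 0.3636
  r = (0 - (-1)·1.0000 - (3)·1.0000) / (7) = -0.2857
Iteration 2:
  p = (-9 - (3)·0.3636 - (-2)·-0.2857) / (9) = -1.1847
  q = (6 - (-4)·-1.7778 - (-3)·-0.2857) / (11) = -0.1789
  r = (0 - (-1)·-1.7778 - (3)·0.3636) / (7) = -0.4098
Residual b − A·x = (1.3794, 1.9997, 2.2206)

1.3794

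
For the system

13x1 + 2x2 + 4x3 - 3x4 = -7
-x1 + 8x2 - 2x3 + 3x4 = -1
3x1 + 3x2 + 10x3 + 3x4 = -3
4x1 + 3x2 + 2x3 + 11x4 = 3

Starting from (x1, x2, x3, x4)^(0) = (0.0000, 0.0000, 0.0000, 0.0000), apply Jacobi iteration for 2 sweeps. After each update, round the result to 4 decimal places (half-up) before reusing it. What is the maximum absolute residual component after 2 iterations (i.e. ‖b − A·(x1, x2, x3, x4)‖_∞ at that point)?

Iteration 1:
  x1 = (-7 - (2)·0.0000 - (4)·0.0000 - (-3)·0.0000) / (13) = -0.5385
  x2 = (-1 - (-1)·0.0000 - (-2)·0.0000 - (3)·0.0000) / (8) = -0.1250
  x3 = (-3 - (3)·0.0000 - (3)·0.0000 - (3)·0.0000) / (10) = -0.3000
  x4 = (3 - (4)·0.0000 - (3)·0.0000 - (2)·0.0000) / (11) = 0.2727
Iteration 2:
  x1 = (-7 - (2)·-0.1250 - (4)·-0.3000 - (-3)·0.2727) / (13) = -0.3640
  x2 = (-1 - (-1)·-0.5385 - (-2)·-0.3000 - (3)·0.2727) / (8) = -0.3696
  x3 = (-3 - (3)·-0.5385 - (3)·-0.1250 - (3)·0.2727) / (10) = -0.1828
  x4 = (3 - (4)·-0.5385 - (3)·-0.1250 - (2)·-0.3000) / (11) = 0.5572
Residual b − A·x = (0.8740, -0.4444, -0.6428, -0.1988); ∞-norm = 0.8740

0.8740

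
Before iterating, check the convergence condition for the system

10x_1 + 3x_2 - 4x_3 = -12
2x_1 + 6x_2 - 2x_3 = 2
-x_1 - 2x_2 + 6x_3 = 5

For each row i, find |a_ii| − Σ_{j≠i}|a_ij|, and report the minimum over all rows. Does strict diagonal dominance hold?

row 1: |10| − (3+4) = 3
row 2: |6| − (2+2) = 2
row 3: |6| − (1+2) = 3
minimum over rows = 2 → strictly diagonally dominant (convergence guaranteed)

2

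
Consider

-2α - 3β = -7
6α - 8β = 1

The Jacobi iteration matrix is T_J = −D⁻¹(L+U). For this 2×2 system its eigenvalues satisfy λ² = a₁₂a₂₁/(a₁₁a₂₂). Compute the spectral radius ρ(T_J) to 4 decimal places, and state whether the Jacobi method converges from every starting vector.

a₁₂a₂₁/(a₁₁a₂₂) = (-3)·(6) / ((-2)·(-8)) = -1.125000
ρ = √|-1.125000| = √1.125000 = 1.0607
ρ > 1, so Jacobi diverges

1.0607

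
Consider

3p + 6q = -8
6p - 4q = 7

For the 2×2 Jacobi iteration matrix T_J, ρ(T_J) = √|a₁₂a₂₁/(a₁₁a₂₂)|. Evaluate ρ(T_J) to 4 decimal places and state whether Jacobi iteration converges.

a₁₂a₂₁/(a₁₁a₂₂) = (6)·(6) / ((3)·(-4)) = -3.000000
ρ = √|-3.000000| = √3.000000 = 1.7321
ρ > 1, so Jacobi diverges

1.7321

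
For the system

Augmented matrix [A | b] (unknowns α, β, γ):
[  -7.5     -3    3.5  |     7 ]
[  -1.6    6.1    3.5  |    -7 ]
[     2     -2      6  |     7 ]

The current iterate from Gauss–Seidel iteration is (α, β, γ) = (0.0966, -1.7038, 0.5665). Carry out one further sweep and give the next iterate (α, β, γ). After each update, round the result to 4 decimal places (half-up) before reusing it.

(0.0126, -1.4693, 0.6727)

One sweep:
  α = (7 - (-3)·-1.7038 - (3.5)·0.5665) / (-7.5) = 0.0126
  β = (-7 - (-1.6)·0.0126 - (3.5)·0.5665) / (6.1) = -1.4693
  γ = (7 - (2)·0.0126 - (-2)·-1.4693) / (6) = 0.6727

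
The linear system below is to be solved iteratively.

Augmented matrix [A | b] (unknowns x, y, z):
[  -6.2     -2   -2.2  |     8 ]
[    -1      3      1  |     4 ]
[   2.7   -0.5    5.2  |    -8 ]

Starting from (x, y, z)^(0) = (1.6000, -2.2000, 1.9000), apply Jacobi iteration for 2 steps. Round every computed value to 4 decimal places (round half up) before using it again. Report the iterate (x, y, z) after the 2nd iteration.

(-0.7724, 1.7753, -0.7683)

Iteration 1:
  x = (8 - (-2)·-2.2000 - (-2.2)·1.9000) / (-6.2) = -1.2548
  y = (4 - (-1)·1.6000 - (1)·1.9000) / (3) = 1.2333
  z = (-8 - (2.7)·1.6000 - (-0.5)·-2.2000) / (5.2) = -2.5808
Iteration 2:
  x = (8 - (-2)·1.2333 - (-2.2)·-2.5808) / (-6.2) = -0.7724
  y = (4 - (-1)·-1.2548 - (1)·-2.5808) / (3) = 1.7753
  z = (-8 - (2.7)·-1.2548 - (-0.5)·1.2333) / (5.2) = -0.7683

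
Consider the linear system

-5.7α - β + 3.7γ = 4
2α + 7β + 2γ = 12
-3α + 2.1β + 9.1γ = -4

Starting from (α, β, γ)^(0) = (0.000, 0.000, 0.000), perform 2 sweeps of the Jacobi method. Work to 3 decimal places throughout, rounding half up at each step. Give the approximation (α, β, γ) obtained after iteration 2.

(-1.288, 2.041, -1.067)

Iteration 1:
  α = (4 - (-1)·0.000 - (3.7)·0.000) / (-5.7) = -0.702
  β = (12 - (2)·0.000 - (2)·0.000) / (7) = 1.714
  γ = (-4 - (-3)·0.000 - (2.1)·0.000) / (9.1) = -0.440
Iteration 2:
  α = (4 - (-1)·1.714 - (3.7)·-0.440) / (-5.7) = -1.288
  β = (12 - (2)·-0.702 - (2)·-0.440) / (7) = 2.041
  γ = (-4 - (-3)·-0.702 - (2.1)·1.714) / (9.1) = -1.067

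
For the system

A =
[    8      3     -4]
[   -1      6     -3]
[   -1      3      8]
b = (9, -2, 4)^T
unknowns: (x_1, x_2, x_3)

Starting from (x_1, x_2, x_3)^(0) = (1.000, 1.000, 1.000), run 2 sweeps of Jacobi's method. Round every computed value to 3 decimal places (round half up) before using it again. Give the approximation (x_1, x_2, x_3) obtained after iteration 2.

Iteration 1:
  x_1 = (9 - (3)·1.000 - (-4)·1.000) / (8) = 1.250
  x_2 = (-2 - (-1)·1.000 - (-3)·1.000) / (6) = 0.333
  x_3 = (4 - (-1)·1.000 - (3)·1.000) / (8) = 0.250
Iteration 2:
  x_1 = (9 - (3)·0.333 - (-4)·0.250) / (8) = 1.125
  x_2 = (-2 - (-1)·1.250 - (-3)·0.250) / (6) = 0.000
  x_3 = (4 - (-1)·1.250 - (3)·0.333) / (8) = 0.531

(1.125, 0.000, 0.531)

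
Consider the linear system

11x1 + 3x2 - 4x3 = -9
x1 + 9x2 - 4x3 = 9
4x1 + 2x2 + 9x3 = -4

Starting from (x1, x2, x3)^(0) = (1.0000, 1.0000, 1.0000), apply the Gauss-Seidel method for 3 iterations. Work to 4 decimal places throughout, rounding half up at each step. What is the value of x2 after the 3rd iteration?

1.1064

Iteration 1:
  x1 = (-9 - (3)·1.0000 - (-4)·1.0000) / (11) = -0.7273
  x2 = (9 - (1)·-0.7273 - (-4)·1.0000) / (9) = 1.5253
  x3 = (-4 - (4)·-0.7273 - (2)·1.5253) / (9) = -0.4602
Iteration 2:
  x1 = (-9 - (3)·1.5253 - (-4)·-0.4602) / (11) = -1.4015
  x2 = (9 - (1)·-1.4015 - (-4)·-0.4602) / (9) = 0.9512
  x3 = (-4 - (4)·-1.4015 - (2)·0.9512) / (9) = -0.0329
Iteration 3:
  x1 = (-9 - (3)·0.9512 - (-4)·-0.0329) / (11) = -1.0896
  x2 = (9 - (1)·-1.0896 - (-4)·-0.0329) / (9) = 1.1064
  x3 = (-4 - (4)·-1.0896 - (2)·1.1064) / (9) = -0.2060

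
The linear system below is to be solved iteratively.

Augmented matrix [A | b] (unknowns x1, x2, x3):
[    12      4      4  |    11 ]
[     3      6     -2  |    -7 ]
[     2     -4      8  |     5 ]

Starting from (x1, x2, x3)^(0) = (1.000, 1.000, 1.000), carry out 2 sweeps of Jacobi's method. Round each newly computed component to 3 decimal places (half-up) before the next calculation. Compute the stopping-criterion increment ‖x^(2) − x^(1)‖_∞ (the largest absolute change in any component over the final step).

Iteration 1:
  x1 = (11 - (4)·1.000 - (4)·1.000) / (12) = 0.250
  x2 = (-7 - (3)·1.000 - (-2)·1.000) / (6) = -1.333
  x3 = (5 - (2)·1.000 - (-4)·1.000) / (8) = 0.875
Iteration 2:
  x1 = (11 - (4)·-1.333 - (4)·0.875) / (12) = 1.069
  x2 = (-7 - (3)·0.250 - (-2)·0.875) / (6) = -1.000
  x3 = (5 - (2)·0.250 - (-4)·-1.333) / (8) = -0.104
Change: (0.819, 0.333, -0.979) → max |·| = 0.979

0.979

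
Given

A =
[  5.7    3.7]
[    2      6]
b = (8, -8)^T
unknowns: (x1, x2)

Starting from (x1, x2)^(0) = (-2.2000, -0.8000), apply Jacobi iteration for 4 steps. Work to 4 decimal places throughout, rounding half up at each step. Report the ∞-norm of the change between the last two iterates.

Iteration 1:
  x1 = (8 - (3.7)·-0.8000) / (5.7) = 1.9228
  x2 = (-8 - (2)·-2.2000) / (6) = -0.6000
Iteration 2:
  x1 = (8 - (3.7)·-0.6000) / (5.7) = 1.7930
  x2 = (-8 - (2)·1.9228) / (6) = -1.9743
Iteration 3:
  x1 = (8 - (3.7)·-1.9743) / (5.7) = 2.6851
  x2 = (-8 - (2)·1.7930) / (6) = -1.9310
Iteration 4:
  x1 = (8 - (3.7)·-1.9310) / (5.7) = 2.6570
  x2 = (-8 - (2)·2.6851) / (6) = -2.2284
Change: (-0.0281, -0.2974) → max |·| = 0.2974

0.2974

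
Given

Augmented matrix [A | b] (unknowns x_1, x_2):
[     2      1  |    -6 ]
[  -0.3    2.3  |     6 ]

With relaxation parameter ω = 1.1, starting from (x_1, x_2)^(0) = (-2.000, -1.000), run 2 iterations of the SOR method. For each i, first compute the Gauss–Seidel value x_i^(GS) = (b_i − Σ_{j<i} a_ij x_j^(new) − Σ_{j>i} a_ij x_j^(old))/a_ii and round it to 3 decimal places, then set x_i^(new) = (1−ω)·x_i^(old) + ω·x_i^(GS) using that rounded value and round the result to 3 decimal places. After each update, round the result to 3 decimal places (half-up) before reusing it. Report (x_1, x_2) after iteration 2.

(-4.477, 1.967)

Iteration 1:
  x_1: GS value = (-6 - (1)·-1.000) / (2) = -2.500;  x_1 ← (1−ω)·-2.000 + ω·-2.500 = -2.550
  x_2: GS value = (6 - (-0.3)·-2.550) / (2.3) = 2.276;  x_2 ← (1−ω)·-1.000 + ω·2.276 = 2.604
Iteration 2:
  x_1: GS value = (-6 - (1)·2.604) / (2) = -4.302;  x_1 ← (1−ω)·-2.550 + ω·-4.302 = -4.477
  x_2: GS value = (6 - (-0.3)·-4.477) / (2.3) = 2.025;  x_2 ← (1−ω)·2.604 + ω·2.025 = 1.967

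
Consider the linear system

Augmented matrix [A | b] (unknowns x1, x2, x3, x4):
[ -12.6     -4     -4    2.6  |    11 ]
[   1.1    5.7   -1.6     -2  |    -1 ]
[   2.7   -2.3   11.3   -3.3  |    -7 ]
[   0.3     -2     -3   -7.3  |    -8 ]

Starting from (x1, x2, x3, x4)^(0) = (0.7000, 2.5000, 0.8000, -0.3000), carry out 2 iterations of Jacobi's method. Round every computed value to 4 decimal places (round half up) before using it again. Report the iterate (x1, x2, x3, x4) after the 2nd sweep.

(-0.6734, 0.1435, -0.1523, 1.2170)

Iteration 1:
  x1 = (11 - (-4)·2.5000 - (-4)·0.8000 - (2.6)·-0.3000) / (-12.6) = -1.9825
  x2 = (-1 - (1.1)·0.7000 - (-1.6)·0.8000 - (-2)·-0.3000) / (5.7) = -0.1912
  x3 = (-7 - (2.7)·0.7000 - (-2.3)·2.5000 - (-3.3)·-0.3000) / (11.3) = -0.3655
  x4 = (-8 - (0.3)·0.7000 - (-2)·2.5000 - (-3)·0.8000) / (-7.3) = 0.1110
Iteration 2:
  x1 = (11 - (-4)·-0.1912 - (-4)·-0.3655 - (2.6)·0.1110) / (-12.6) = -0.6734
  x2 = (-1 - (1.1)·-1.9825 - (-1.6)·-0.3655 - (-2)·0.1110) / (5.7) = 0.1435
  x3 = (-7 - (2.7)·-1.9825 - (-2.3)·-0.1912 - (-3.3)·0.1110) / (11.3) = -0.1523
  x4 = (-8 - (0.3)·-1.9825 - (-2)·-0.1912 - (-3)·-0.3655) / (-7.3) = 1.2170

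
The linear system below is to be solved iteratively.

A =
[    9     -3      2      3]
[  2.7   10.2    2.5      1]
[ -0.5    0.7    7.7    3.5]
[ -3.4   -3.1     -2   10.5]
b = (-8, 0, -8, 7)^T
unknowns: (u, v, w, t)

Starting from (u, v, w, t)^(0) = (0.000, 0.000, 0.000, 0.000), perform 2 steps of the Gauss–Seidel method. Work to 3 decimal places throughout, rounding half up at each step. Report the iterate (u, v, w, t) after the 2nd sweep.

Iteration 1:
  u = (-8 - (-3)·0.000 - (2)·0.000 - (3)·0.000) / (9) = -0.889
  v = (0 - (2.7)·-0.889 - (2.5)·0.000 - (1)·0.000) / (10.2) = 0.235
  w = (-8 - (-0.5)·-0.889 - (0.7)·0.235 - (3.5)·0.000) / (7.7) = -1.118
  t = (7 - (-3.4)·-0.889 - (-3.1)·0.235 - (-2)·-1.118) / (10.5) = 0.235
Iteration 2:
  u = (-8 - (-3)·0.235 - (2)·-1.118 - (3)·0.235) / (9) = -0.640
  v = (0 - (2.7)·-0.640 - (2.5)·-1.118 - (1)·0.235) / (10.2) = 0.420
  w = (-8 - (-0.5)·-0.640 - (0.7)·0.420 - (3.5)·0.235) / (7.7) = -1.226
  t = (7 - (-3.4)·-0.640 - (-3.1)·0.420 - (-2)·-1.226) / (10.5) = 0.350

(-0.640, 0.420, -1.226, 0.350)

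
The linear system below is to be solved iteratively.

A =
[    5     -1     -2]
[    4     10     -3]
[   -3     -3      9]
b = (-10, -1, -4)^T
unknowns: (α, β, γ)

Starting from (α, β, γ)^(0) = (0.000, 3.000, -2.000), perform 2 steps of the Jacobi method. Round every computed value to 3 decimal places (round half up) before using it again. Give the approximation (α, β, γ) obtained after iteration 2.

Iteration 1:
  α = (-10 - (-1)·3.000 - (-2)·-2.000) / (5) = -2.200
  β = (-1 - (4)·0.000 - (-3)·-2.000) / (10) = -0.700
  γ = (-4 - (-3)·0.000 - (-3)·3.000) / (9) = 0.556
Iteration 2:
  α = (-10 - (-1)·-0.700 - (-2)·0.556) / (5) = -1.918
  β = (-1 - (4)·-2.200 - (-3)·0.556) / (10) = 0.947
  γ = (-4 - (-3)·-2.200 - (-3)·-0.700) / (9) = -1.411

(-1.918, 0.947, -1.411)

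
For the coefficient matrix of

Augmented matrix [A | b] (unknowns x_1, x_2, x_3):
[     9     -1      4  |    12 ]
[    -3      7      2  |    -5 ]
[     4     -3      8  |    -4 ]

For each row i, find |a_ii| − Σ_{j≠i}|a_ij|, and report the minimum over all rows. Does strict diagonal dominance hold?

1

row 1: |9| − (1+4) = 4
row 2: |7| − (3+2) = 2
row 3: |8| − (4+3) = 1
minimum over rows = 1 → strictly diagonally dominant (convergence guaranteed)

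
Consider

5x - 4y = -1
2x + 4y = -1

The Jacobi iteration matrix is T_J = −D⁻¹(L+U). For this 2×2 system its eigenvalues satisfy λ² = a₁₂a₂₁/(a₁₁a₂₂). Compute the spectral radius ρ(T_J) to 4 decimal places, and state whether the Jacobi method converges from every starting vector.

a₁₂a₂₁/(a₁₁a₂₂) = (-4)·(2) / ((5)·(4)) = -0.400000
ρ = √|-0.400000| = √0.400000 = 0.6325
ρ < 1, so Jacobi converges

0.6325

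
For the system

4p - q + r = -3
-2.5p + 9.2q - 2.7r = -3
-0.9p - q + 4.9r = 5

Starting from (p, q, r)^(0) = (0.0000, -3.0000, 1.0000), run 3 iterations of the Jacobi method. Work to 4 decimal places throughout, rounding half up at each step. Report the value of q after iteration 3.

Iteration 1:
  p = (-3 - (-1)·-3.0000 - (1)·1.0000) / (4) = -1.7500
  q = (-3 - (-2.5)·0.0000 - (-2.7)·1.0000) / (9.2) = -0.0326
  r = (5 - (-0.9)·0.0000 - (-1)·-3.0000) / (4.9) = 0.4082
Iteration 2:
  p = (-3 - (-1)·-0.0326 - (1)·0.4082) / (4) = -0.8602
  q = (-3 - (-2.5)·-1.7500 - (-2.7)·0.4082) / (9.2) = -0.6818
  r = (5 - (-0.9)·-1.7500 - (-1)·-0.0326) / (4.9) = 0.6923
Iteration 3:
  p = (-3 - (-1)·-0.6818 - (1)·0.6923) / (4) = -1.0935
  q = (-3 - (-2.5)·-0.8602 - (-2.7)·0.6923) / (9.2) = -0.3567
  r = (5 - (-0.9)·-0.8602 - (-1)·-0.6818) / (4.9) = 0.7233

-0.3567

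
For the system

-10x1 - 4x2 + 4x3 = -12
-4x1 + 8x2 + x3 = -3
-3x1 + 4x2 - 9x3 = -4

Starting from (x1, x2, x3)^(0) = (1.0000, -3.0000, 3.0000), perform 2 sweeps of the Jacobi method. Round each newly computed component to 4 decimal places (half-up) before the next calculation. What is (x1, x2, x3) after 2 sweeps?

(0.8111, 1.5778, -0.8667)

Iteration 1:
  x1 = (-12 - (-4)·-3.0000 - (4)·3.0000) / (-10) = 3.6000
  x2 = (-3 - (-4)·1.0000 - (1)·3.0000) / (8) = -0.2500
  x3 = (-4 - (-3)·1.0000 - (4)·-3.0000) / (-9) = -1.2222
Iteration 2:
  x1 = (-12 - (-4)·-0.2500 - (4)·-1.2222) / (-10) = 0.8111
  x2 = (-3 - (-4)·3.6000 - (1)·-1.2222) / (8) = 1.5778
  x3 = (-4 - (-3)·3.6000 - (4)·-0.2500) / (-9) = -0.8667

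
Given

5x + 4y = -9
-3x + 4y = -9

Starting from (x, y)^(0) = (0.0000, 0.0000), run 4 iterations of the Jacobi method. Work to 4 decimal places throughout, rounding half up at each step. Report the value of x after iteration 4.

Iteration 1:
  x = (-9 - (4)·0.0000) / (5) = -1.8000
  y = (-9 - (-3)·0.0000) / (4) = -2.2500
Iteration 2:
  x = (-9 - (4)·-2.2500) / (5) = 0.0000
  y = (-9 - (-3)·-1.8000) / (4) = -3.6000
Iteration 3:
  x = (-9 - (4)·-3.6000) / (5) = 1.0800
  y = (-9 - (-3)·0.0000) / (4) = -2.2500
Iteration 4:
  x = (-9 - (4)·-2.2500) / (5) = 0.0000
  y = (-9 - (-3)·1.0800) / (4) = -1.4400

0.0000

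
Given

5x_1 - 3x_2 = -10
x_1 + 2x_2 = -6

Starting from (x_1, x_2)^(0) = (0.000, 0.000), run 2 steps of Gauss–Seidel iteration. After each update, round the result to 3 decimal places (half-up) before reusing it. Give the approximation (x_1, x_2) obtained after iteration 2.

(-3.200, -1.400)

Iteration 1:
  x_1 = (-10 - (-3)·0.000) / (5) = -2.000
  x_2 = (-6 - (1)·-2.000) / (2) = -2.000
Iteration 2:
  x_1 = (-10 - (-3)·-2.000) / (5) = -3.200
  x_2 = (-6 - (1)·-3.200) / (2) = -1.400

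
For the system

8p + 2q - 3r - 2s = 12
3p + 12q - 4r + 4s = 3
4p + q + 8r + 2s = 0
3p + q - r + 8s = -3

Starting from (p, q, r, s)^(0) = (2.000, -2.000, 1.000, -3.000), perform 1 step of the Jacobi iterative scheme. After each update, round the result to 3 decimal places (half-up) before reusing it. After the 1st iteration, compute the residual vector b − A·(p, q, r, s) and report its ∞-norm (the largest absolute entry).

11.871

Iteration 1:
  p = (12 - (2)·-2.000 - (-3)·1.000 - (-2)·-3.000) / (8) = 1.625
  q = (3 - (3)·2.000 - (-4)·1.000 - (4)·-3.000) / (12) = 1.083
  r = (0 - (4)·2.000 - (1)·-2.000 - (2)·-3.000) / (8) = 0.000
  s = (-3 - (3)·2.000 - (1)·-2.000 - (-1)·1.000) / (8) = -0.750
Residual b − A·x = (-4.666, -11.871, -6.083, -2.958); ∞-norm = 11.871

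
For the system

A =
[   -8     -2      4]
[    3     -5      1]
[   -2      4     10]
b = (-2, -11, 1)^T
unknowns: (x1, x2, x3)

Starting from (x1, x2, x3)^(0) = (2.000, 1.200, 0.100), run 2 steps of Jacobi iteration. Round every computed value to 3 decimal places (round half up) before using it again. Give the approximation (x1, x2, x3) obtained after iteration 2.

(-0.595, 2.204, -1.268)

Iteration 1:
  x1 = (-2 - (-2)·1.200 - (4)·0.100) / (-8) = 0.000
  x2 = (-11 - (3)·2.000 - (1)·0.100) / (-5) = 3.420
  x3 = (1 - (-2)·2.000 - (4)·1.200) / (10) = 0.020
Iteration 2:
  x1 = (-2 - (-2)·3.420 - (4)·0.020) / (-8) = -0.595
  x2 = (-11 - (3)·0.000 - (1)·0.020) / (-5) = 2.204
  x3 = (1 - (-2)·0.000 - (4)·3.420) / (10) = -1.268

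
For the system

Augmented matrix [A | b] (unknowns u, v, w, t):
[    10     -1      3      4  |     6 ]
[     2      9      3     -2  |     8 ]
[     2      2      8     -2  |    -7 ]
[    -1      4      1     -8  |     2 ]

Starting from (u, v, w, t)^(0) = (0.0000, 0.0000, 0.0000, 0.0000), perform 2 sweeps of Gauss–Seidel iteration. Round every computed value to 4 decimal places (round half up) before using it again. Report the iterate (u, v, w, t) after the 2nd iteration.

Iteration 1:
  u = (6 - (-1)·0.0000 - (3)·0.0000 - (4)·0.0000) / (10) = 0.6000
  v = (8 - (2)·0.6000 - (3)·0.0000 - (-2)·0.0000) / (9) = 0.7556
  w = (-7 - (2)·0.6000 - (2)·0.7556 - (-2)·0.0000) / (8) = -1.2139
  t = (2 - (-1)·0.6000 - (4)·0.7556 - (1)·-1.2139) / (-8) = -0.0989
Iteration 2:
  u = (6 - (-1)·0.7556 - (3)·-1.2139 - (4)·-0.0989) / (10) = 1.0793
  v = (8 - (2)·1.0793 - (3)·-1.2139 - (-2)·-0.0989) / (9) = 1.0317
  w = (-7 - (2)·1.0793 - (2)·1.0317 - (-2)·-0.0989) / (8) = -1.4275
  t = (2 - (-1)·1.0793 - (4)·1.0317 - (1)·-1.4275) / (-8) = -0.0475

(1.0793, 1.0317, -1.4275, -0.0475)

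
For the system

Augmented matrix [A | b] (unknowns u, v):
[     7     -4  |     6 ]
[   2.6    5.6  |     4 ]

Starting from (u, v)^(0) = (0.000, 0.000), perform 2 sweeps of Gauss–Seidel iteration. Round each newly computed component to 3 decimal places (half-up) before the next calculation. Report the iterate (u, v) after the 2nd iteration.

(1.038, 0.232)

Iteration 1:
  u = (6 - (-4)·0.000) / (7) = 0.857
  v = (4 - (2.6)·0.857) / (5.6) = 0.316
Iteration 2:
  u = (6 - (-4)·0.316) / (7) = 1.038
  v = (4 - (2.6)·1.038) / (5.6) = 0.232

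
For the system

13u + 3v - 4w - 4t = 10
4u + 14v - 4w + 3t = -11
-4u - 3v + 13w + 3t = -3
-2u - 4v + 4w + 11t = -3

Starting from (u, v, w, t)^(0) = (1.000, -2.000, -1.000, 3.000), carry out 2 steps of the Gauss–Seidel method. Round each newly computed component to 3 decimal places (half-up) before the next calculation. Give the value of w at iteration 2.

-0.134

Iteration 1:
  u = (10 - (3)·-2.000 - (-4)·-1.000 - (-4)·3.000) / (13) = 1.846
  v = (-11 - (4)·1.846 - (-4)·-1.000 - (3)·3.000) / (14) = -2.242
  w = (-3 - (-4)·1.846 - (-3)·-2.242 - (3)·3.000) / (13) = -0.872
  t = (-3 - (-2)·1.846 - (-4)·-2.242 - (4)·-0.872) / (11) = -0.435
Iteration 2:
  u = (10 - (3)·-2.242 - (-4)·-0.872 - (-4)·-0.435) / (13) = 0.884
  v = (-11 - (4)·0.884 - (-4)·-0.872 - (3)·-0.435) / (14) = -1.194
  w = (-3 - (-4)·0.884 - (-3)·-1.194 - (3)·-0.435) / (13) = -0.134
  t = (-3 - (-2)·0.884 - (-4)·-1.194 - (4)·-0.134) / (11) = -0.497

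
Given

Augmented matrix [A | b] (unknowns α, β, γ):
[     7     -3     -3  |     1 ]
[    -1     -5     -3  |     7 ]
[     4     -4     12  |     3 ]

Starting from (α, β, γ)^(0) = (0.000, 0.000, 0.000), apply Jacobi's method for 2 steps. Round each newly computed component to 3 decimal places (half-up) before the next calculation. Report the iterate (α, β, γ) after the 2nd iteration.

(-0.350, -1.579, -0.264)

Iteration 1:
  α = (1 - (-3)·0.000 - (-3)·0.000) / (7) = 0.143
  β = (7 - (-1)·0.000 - (-3)·0.000) / (-5) = -1.400
  γ = (3 - (4)·0.000 - (-4)·0.000) / (12) = 0.250
Iteration 2:
  α = (1 - (-3)·-1.400 - (-3)·0.250) / (7) = -0.350
  β = (7 - (-1)·0.143 - (-3)·0.250) / (-5) = -1.579
  γ = (3 - (4)·0.143 - (-4)·-1.400) / (12) = -0.264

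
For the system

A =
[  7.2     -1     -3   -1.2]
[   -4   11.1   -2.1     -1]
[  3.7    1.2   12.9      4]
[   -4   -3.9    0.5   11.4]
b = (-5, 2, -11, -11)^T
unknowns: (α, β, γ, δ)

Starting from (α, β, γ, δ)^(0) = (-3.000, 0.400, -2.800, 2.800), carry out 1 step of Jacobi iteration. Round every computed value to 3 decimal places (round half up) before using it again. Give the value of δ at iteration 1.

Iteration 1:
  α = (-5 - (-1)·0.400 - (-3)·-2.800 - (-1.2)·2.800) / (7.2) = -1.339
  β = (2 - (-4)·-3.000 - (-2.1)·-2.800 - (-1)·2.800) / (11.1) = -1.178
  γ = (-11 - (3.7)·-3.000 - (1.2)·0.400 - (4)·2.800) / (12.9) = -0.898
  δ = (-11 - (-4)·-3.000 - (-3.9)·0.400 - (0.5)·-2.800) / (11.4) = -1.758

-1.758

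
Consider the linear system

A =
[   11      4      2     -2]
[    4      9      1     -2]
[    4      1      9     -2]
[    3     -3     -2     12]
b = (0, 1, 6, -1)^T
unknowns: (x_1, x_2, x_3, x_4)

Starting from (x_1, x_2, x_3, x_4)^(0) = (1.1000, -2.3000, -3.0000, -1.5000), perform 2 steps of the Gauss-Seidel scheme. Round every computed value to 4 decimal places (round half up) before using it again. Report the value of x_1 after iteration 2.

0.0737

Iteration 1:
  x_1 = (0 - (4)·-2.3000 - (2)·-3.0000 - (-2)·-1.5000) / (11) = 1.1091
  x_2 = (1 - (4)·1.1091 - (1)·-3.0000 - (-2)·-1.5000) / (9) = -0.3818
  x_3 = (6 - (4)·1.1091 - (1)·-0.3818 - (-2)·-1.5000) / (9) = -0.1172
  x_4 = (-1 - (3)·1.1091 - (-3)·-0.3818 - (-2)·-0.1172) / (12) = -0.4756
Iteration 2:
  x_1 = (0 - (4)·-0.3818 - (2)·-0.1172 - (-2)·-0.4756) / (11) = 0.0737
  x_2 = (1 - (4)·0.0737 - (1)·-0.1172 - (-2)·-0.4756) / (9) = -0.0143
  x_3 = (6 - (4)·0.0737 - (1)·-0.0143 - (-2)·-0.4756) / (9) = 0.5298
  x_4 = (-1 - (3)·0.0737 - (-3)·-0.0143 - (-2)·0.5298) / (12) = -0.0170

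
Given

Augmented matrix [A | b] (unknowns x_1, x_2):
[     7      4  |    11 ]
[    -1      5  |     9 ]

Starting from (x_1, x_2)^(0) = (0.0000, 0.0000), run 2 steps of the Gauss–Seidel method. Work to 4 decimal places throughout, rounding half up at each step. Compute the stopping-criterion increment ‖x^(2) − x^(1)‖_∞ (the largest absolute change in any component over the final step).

Iteration 1:
  x_1 = (11 - (4)·0.0000) / (7) = 1.5714
  x_2 = (9 - (-1)·1.5714) / (5) = 2.1143
Iteration 2:
  x_1 = (11 - (4)·2.1143) / (7) = 0.3633
  x_2 = (9 - (-1)·0.3633) / (5) = 1.8727
Change: (-1.2081, -0.2416) → max |·| = 1.2081

1.2081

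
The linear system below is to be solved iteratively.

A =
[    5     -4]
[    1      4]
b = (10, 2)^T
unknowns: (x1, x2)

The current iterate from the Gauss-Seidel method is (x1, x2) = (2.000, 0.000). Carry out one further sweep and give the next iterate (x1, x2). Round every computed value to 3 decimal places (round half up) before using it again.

(2.000, 0.000)

One sweep:
  x1 = (10 - (-4)·0.000) / (5) = 2.000
  x2 = (2 - (1)·2.000) / (4) = 0.000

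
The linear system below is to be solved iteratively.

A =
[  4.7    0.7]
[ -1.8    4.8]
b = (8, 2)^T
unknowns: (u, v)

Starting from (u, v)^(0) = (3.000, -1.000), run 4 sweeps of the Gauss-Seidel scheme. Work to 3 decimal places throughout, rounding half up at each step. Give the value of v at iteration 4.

0.999

Iteration 1:
  u = (8 - (0.7)·-1.000) / (4.7) = 1.851
  v = (2 - (-1.8)·1.851) / (4.8) = 1.111
Iteration 2:
  u = (8 - (0.7)·1.111) / (4.7) = 1.537
  v = (2 - (-1.8)·1.537) / (4.8) = 0.993
Iteration 3:
  u = (8 - (0.7)·0.993) / (4.7) = 1.554
  v = (2 - (-1.8)·1.554) / (4.8) = 0.999
Iteration 4:
  u = (8 - (0.7)·0.999) / (4.7) = 1.553
  v = (2 - (-1.8)·1.553) / (4.8) = 0.999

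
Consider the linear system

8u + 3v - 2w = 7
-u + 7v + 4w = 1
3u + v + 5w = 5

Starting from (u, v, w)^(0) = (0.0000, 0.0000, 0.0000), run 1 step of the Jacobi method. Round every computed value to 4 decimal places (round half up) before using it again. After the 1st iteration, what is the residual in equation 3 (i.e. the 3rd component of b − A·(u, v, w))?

Iteration 1:
  u = (7 - (3)·0.0000 - (-2)·0.0000) / (8) = 0.8750
  v = (1 - (-1)·0.0000 - (4)·0.0000) / (7) = 0.1429
  w = (5 - (3)·0.0000 - (1)·0.0000) / (5) = 1.0000
Residual b − A·x = (1.5713, -3.1253, -2.7679)

-2.7679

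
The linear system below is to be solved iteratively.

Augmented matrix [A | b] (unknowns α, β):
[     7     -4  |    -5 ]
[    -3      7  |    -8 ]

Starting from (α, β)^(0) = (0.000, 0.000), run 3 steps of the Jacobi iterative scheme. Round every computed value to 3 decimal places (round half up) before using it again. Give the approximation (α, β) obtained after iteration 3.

Iteration 1:
  α = (-5 - (-4)·0.000) / (7) = -0.714
  β = (-8 - (-3)·0.000) / (7) = -1.143
Iteration 2:
  α = (-5 - (-4)·-1.143) / (7) = -1.367
  β = (-8 - (-3)·-0.714) / (7) = -1.449
Iteration 3:
  α = (-5 - (-4)·-1.449) / (7) = -1.542
  β = (-8 - (-3)·-1.367) / (7) = -1.729

(-1.542, -1.729)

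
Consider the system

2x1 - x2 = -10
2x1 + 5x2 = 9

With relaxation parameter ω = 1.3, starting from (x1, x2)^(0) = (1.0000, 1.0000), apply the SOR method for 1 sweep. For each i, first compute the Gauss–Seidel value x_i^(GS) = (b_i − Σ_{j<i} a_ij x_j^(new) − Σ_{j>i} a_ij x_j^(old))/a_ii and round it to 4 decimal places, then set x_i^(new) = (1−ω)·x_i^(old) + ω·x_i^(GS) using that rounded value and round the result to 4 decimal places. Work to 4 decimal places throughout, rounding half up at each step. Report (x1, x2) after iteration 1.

(-6.1500, 5.2380)

Iteration 1:
  x1: GS value = (-10 - (-1)·1.0000) / (2) = -4.5000;  x1 ← (1−ω)·1.0000 + ω·-4.5000 = -6.1500
  x2: GS value = (9 - (2)·-6.1500) / (5) = 4.2600;  x2 ← (1−ω)·1.0000 + ω·4.2600 = 5.2380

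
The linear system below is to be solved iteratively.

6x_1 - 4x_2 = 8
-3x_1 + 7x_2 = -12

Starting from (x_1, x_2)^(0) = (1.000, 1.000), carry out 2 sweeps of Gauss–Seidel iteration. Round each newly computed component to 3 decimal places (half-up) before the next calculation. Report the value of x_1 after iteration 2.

0.762

Iteration 1:
  x_1 = (8 - (-4)·1.000) / (6) = 2.000
  x_2 = (-12 - (-3)·2.000) / (7) = -0.857
Iteration 2:
  x_1 = (8 - (-4)·-0.857) / (6) = 0.762
  x_2 = (-12 - (-3)·0.762) / (7) = -1.388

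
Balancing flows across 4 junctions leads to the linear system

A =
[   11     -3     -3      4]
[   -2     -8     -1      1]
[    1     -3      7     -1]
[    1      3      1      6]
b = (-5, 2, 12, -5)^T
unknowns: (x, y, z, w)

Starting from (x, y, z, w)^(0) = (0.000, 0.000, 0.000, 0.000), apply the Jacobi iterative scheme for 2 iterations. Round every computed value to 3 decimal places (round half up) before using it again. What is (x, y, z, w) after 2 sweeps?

Iteration 1:
  x = (-5 - (-3)·0.000 - (-3)·0.000 - (4)·0.000) / (11) = -0.455
  y = (2 - (-2)·0.000 - (-1)·0.000 - (1)·0.000) / (-8) = -0.250
  z = (12 - (1)·0.000 - (-3)·0.000 - (-1)·0.000) / (7) = 1.714
  w = (-5 - (1)·0.000 - (3)·0.000 - (1)·0.000) / (6) = -0.833
Iteration 2:
  x = (-5 - (-3)·-0.250 - (-3)·1.714 - (4)·-0.833) / (11) = 0.248
  y = (2 - (-2)·-0.455 - (-1)·1.714 - (1)·-0.833) / (-8) = -0.455
  z = (12 - (1)·-0.455 - (-3)·-0.250 - (-1)·-0.833) / (7) = 1.553
  w = (-5 - (1)·-0.455 - (3)·-0.250 - (1)·1.714) / (6) = -0.918

(0.248, -0.455, 1.553, -0.918)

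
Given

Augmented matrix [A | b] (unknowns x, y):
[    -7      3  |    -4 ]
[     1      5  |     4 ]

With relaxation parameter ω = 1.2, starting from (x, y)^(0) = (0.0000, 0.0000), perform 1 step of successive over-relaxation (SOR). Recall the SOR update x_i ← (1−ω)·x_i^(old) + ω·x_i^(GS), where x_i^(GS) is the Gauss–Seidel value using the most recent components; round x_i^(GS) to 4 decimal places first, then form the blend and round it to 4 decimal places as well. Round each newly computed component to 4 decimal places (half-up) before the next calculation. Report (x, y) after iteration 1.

Iteration 1:
  x: GS value = (-4 - (3)·0.0000) / (-7) = 0.5714;  x ← (1−ω)·0.0000 + ω·0.5714 = 0.6857
  y: GS value = (4 - (1)·0.6857) / (5) = 0.6629;  y ← (1−ω)·0.0000 + ω·0.6629 = 0.7955

(0.6857, 0.7955)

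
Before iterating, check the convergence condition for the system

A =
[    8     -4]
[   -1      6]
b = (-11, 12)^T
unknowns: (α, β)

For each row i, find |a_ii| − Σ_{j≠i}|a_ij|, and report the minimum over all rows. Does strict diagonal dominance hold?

row 1: |8| − (4) = 4
row 2: |6| − (1) = 5
minimum over rows = 4 → strictly diagonally dominant (convergence guaranteed)

4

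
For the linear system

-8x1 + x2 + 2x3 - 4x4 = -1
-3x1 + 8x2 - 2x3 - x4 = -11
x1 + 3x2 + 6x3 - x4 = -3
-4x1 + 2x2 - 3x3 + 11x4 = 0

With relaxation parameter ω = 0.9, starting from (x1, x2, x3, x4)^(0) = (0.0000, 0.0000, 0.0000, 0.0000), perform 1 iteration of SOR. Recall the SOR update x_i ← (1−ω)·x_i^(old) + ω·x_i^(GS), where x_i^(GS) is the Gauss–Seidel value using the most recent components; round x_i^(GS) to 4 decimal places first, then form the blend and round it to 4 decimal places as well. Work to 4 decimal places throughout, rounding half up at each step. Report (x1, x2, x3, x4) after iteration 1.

(0.1125, -1.1995, 0.0729, 0.2510)

Iteration 1:
  x1: GS value = (-1 - (1)·0.0000 - (2)·0.0000 - (-4)·0.0000) / (-8) = 0.1250;  x1 ← (1−ω)·0.0000 + ω·0.1250 = 0.1125
  x2: GS value = (-11 - (-3)·0.1125 - (-2)·0.0000 - (-1)·0.0000) / (8) = -1.3328;  x2 ← (1−ω)·0.0000 + ω·-1.3328 = -1.1995
  x3: GS value = (-3 - (1)·0.1125 - (3)·-1.1995 - (-1)·0.0000) / (6) = 0.0810;  x3 ← (1−ω)·0.0000 + ω·0.0810 = 0.0729
  x4: GS value = (0 - (-4)·0.1125 - (2)·-1.1995 - (-3)·0.0729) / (11) = 0.2789;  x4 ← (1−ω)·0.0000 + ω·0.2789 = 0.2510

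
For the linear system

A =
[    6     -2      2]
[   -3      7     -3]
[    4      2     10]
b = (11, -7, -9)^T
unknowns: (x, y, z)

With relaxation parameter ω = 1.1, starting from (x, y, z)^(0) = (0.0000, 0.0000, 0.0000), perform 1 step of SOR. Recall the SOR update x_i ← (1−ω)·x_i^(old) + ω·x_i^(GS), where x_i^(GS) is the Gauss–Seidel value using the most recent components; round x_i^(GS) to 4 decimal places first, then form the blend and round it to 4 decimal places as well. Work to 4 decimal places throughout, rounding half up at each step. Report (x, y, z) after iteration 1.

Iteration 1:
  x: GS value = (11 - (-2)·0.0000 - (2)·0.0000) / (6) = 1.8333;  x ← (1−ω)·0.0000 + ω·1.8333 = 2.0166
  y: GS value = (-7 - (-3)·2.0166 - (-3)·0.0000) / (7) = -0.1357;  y ← (1−ω)·0.0000 + ω·-0.1357 = -0.1493
  z: GS value = (-9 - (4)·2.0166 - (2)·-0.1493) / (10) = -1.6768;  z ← (1−ω)·0.0000 + ω·-1.6768 = -1.8445

(2.0166, -0.1493, -1.8445)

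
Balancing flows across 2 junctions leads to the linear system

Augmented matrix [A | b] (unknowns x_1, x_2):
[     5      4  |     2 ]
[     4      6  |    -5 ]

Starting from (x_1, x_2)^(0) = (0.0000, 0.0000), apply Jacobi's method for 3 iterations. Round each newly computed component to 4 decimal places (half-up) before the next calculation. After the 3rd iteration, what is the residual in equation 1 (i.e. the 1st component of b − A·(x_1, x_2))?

1.7776

Iteration 1:
  x_1 = (2 - (4)·0.0000) / (5) = 0.4000
  x_2 = (-5 - (4)·0.0000) / (6) = -0.8333
Iteration 2:
  x_1 = (2 - (4)·-0.8333) / (5) = 1.0666
  x_2 = (-5 - (4)·0.4000) / (6) = -1.1000
Iteration 3:
  x_1 = (2 - (4)·-1.1000) / (5) = 1.2800
  x_2 = (-5 - (4)·1.0666) / (6) = -1.5444
Residual b − A·x = (1.7776, -0.8536)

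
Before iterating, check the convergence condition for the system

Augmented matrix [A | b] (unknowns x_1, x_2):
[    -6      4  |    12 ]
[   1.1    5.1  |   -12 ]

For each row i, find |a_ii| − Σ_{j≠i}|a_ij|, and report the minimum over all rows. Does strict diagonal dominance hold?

row 1: |-6| − (4) = 2
row 2: |5.1| − (1.1) = 4
minimum over rows = 2 → strictly diagonally dominant (convergence guaranteed)

2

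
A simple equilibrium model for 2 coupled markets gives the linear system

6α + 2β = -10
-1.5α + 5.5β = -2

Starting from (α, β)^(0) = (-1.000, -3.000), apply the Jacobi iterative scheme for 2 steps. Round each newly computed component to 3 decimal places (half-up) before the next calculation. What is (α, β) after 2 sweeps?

Iteration 1:
  α = (-10 - (2)·-3.000) / (6) = -0.667
  β = (-2 - (-1.5)·-1.000) / (5.5) = -0.636
Iteration 2:
  α = (-10 - (2)·-0.636) / (6) = -1.455
  β = (-2 - (-1.5)·-0.667) / (5.5) = -0.546

(-1.455, -0.546)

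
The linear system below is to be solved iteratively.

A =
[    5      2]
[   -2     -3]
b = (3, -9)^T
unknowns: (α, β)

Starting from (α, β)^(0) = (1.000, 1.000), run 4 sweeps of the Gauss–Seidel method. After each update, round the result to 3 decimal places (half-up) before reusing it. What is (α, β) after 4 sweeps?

(-0.799, 3.533)

Iteration 1:
  α = (3 - (2)·1.000) / (5) = 0.200
  β = (-9 - (-2)·0.200) / (-3) = 2.867
Iteration 2:
  α = (3 - (2)·2.867) / (5) = -0.547
  β = (-9 - (-2)·-0.547) / (-3) = 3.365
Iteration 3:
  α = (3 - (2)·3.365) / (5) = -0.746
  β = (-9 - (-2)·-0.746) / (-3) = 3.497
Iteration 4:
  α = (3 - (2)·3.497) / (5) = -0.799
  β = (-9 - (-2)·-0.799) / (-3) = 3.533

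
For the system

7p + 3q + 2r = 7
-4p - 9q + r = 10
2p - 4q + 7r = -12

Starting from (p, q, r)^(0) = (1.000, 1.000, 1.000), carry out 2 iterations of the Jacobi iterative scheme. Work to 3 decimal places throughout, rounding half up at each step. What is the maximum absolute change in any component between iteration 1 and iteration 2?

1.741

Iteration 1:
  p = (7 - (3)·1.000 - (2)·1.000) / (7) = 0.286
  q = (10 - (-4)·1.000 - (1)·1.000) / (-9) = -1.444
  r = (-12 - (2)·1.000 - (-4)·1.000) / (7) = -1.429
Iteration 2:
  p = (7 - (3)·-1.444 - (2)·-1.429) / (7) = 2.027
  q = (10 - (-4)·0.286 - (1)·-1.429) / (-9) = -1.397
  r = (-12 - (2)·0.286 - (-4)·-1.444) / (7) = -2.621
Change: (1.741, 0.047, -1.192) → max |·| = 1.741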